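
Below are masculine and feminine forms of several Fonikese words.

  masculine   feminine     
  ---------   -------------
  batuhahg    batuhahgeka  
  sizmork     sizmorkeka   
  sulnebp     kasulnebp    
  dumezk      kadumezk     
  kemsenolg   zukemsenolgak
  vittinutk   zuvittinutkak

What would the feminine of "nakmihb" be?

nakmihbeka

"nakmihb" has second-to-last letter 'h'. The one such stem in the data (batuhahg → batuhahgeka) adds -eka, so the same rule applies.
So nakmihb → nakmihbeka.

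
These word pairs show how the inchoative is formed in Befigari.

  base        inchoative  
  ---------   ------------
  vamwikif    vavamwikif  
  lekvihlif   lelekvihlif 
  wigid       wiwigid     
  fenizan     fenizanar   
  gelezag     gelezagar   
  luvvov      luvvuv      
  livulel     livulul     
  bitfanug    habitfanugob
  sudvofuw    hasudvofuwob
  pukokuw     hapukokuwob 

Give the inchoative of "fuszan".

fuszanar

"fuszan" has last vowel 'a'. The stems whose last vowel is 'a' (fenizan → fenizanar, gelezag → gelezagar) add -ar.
The other patterns: stems whose last vowel is 'i' repeat the first consonant+vowel as a prefix; stems whose last vowel is 'e' or 'o' change the last vowel to 'u'; stems whose last vowel is 'u' add ha- … -ob around the stem.
So fuszan → fuszanar.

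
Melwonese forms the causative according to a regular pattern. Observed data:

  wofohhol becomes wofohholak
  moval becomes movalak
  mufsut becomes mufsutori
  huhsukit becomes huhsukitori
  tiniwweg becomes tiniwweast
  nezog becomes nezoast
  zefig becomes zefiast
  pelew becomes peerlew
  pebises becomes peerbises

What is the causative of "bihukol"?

"bihukol" ends in -l. The stems ending in -l (wofohhol → wofohholak, moval → movalak) add -ak.
The other patterns: stems ending in -t add -ori; stems ending in -g drop the final letter and add -ast; stems ending in -s or -w insert -er- after the first vowel.
So bihukol → bihukolak.

bihukolak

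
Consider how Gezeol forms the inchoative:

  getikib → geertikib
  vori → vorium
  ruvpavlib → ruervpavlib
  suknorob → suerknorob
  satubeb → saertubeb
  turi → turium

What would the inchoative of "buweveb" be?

"buweveb" ends in -b. The stems ending in -b (satubeb → saertubeb, getikib → geertikib, ruvpavlib → ruervpavlib) insert -er- after the first vowel.
The other pattern: stems ending in -i add -um.
So buweveb → buerweveb.

buerweveb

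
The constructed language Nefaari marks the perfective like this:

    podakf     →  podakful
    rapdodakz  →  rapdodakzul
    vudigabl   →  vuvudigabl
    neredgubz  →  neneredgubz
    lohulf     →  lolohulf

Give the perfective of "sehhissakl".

sehhissaklul

rapdodakz and neredgubz both end in -z yet inflect differently (rapdodakzul, neneredgubz), so the final letter is not what conditions the rule; the second-to-last letter is.
"sehhissakl" has second-to-last letter 'k'. The stems whose second-to-last letter is 'k' (podakf → podakful, rapdodakz → rapdodakzul) add -ul.
The other pattern: stems whose second-to-last letter is 'b' or 'l' repeat the first consonant+vowel as a prefix.
So sehhissakl → sehhissaklul.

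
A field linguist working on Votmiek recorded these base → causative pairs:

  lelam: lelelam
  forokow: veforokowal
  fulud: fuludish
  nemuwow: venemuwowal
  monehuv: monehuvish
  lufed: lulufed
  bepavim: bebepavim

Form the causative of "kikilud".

fulud and lufed both end in -d yet inflect differently (fuludish, lulufed), so the final letter is not what conditions the rule; the last vowel is.
"kikilud" has last vowel 'u'. The stems whose last vowel is 'u' (monehuv → monehuvish, fulud → fuludish) add -ish.
The other patterns: stems whose last vowel is 'o' add ve- … -al around the stem; stems whose last vowel is 'a', 'e' or 'i' repeat the first consonant+vowel as a prefix.
So kikilud → kikiludish.

kikiludish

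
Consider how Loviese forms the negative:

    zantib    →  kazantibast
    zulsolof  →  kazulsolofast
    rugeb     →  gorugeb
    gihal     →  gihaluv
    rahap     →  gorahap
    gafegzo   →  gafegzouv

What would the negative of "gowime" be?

"gowime" begins with g-. The stems beginning with g- (gihal → gihaluv, gafegzo → gafegzouv) add -uv.
So gowime → gowimeuv.

gowimeuv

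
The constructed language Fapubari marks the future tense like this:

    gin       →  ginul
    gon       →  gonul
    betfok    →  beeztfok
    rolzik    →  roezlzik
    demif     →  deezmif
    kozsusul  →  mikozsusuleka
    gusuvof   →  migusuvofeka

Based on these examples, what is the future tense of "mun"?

demif and gusuvof both end in -f yet inflect differently (deezmif, migusuvofeka), so the final letter is not what conditions the rule; the number of vowels is.
"mun" has 1 vowel. The stems with 1 vowel (gin → ginul, gon → gonul) add -ul.
The other patterns: stems with 2 vowels insert -ez- after the first vowel; stems with 3 vowels add mi- … -eka around the stem.
So mun → munul.

munul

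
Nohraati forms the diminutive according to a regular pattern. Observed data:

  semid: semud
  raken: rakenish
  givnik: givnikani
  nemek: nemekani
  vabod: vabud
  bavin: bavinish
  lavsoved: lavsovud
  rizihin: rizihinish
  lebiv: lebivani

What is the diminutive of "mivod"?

mivud

"mivod" ends in -d. The stems ending in -d (vabod → vabud, semid → semud, lavsoved → lavsovud) change the last vowel to 'u'.
So mivod → mivud.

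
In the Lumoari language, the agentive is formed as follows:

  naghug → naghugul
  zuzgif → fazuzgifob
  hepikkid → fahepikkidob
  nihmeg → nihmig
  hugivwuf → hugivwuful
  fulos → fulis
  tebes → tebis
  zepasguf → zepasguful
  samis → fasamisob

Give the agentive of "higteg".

higtig

hugivwuf and zuzgif both end in -f yet inflect differently (hugivwuful, fazuzgifob), so the final letter is not what conditions the rule; the last vowel is.
"higteg" has last vowel 'e'. The stems whose last vowel is 'e' (tebes → tebis, nihmeg → nihmig) change the last vowel to 'i'.
So higteg → higtig.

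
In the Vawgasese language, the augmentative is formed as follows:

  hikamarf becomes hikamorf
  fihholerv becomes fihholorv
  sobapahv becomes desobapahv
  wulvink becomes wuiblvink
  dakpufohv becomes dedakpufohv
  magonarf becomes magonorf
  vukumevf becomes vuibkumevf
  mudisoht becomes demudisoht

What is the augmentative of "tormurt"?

tormort

sobapahv and fihholerv both end in -v yet inflect differently (desobapahv, fihholorv), so the final letter is not what conditions the rule; the second-to-last letter is.
"tormurt" has second-to-last letter 'r'. The stems whose second-to-last letter is 'r' (magonarf → magonorf, fihholerv → fihholorv, hikamarf → hikamorf) change the last vowel to 'o'.
The other patterns: stems whose second-to-last letter is 'h' add the prefix de-; stems whose second-to-last letter is 'n' or 'v' insert -ib- after the first vowel.
So tormurt → tormort.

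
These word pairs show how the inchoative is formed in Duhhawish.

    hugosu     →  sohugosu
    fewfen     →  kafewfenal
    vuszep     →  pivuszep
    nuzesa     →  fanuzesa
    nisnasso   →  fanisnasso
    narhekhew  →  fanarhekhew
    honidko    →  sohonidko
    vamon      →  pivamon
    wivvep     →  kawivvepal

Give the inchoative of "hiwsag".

sohiwsag

nisnasso and honidko both end in -o yet inflect differently (fanisnasso, sohonidko), so the final letter is not what conditions the rule; the first letter is.
"hiwsag" begins with h-. The stems beginning with h- (hugosu → sohugosu, honidko → sohonidko) add the prefix so-.
So hiwsag → sohiwsag.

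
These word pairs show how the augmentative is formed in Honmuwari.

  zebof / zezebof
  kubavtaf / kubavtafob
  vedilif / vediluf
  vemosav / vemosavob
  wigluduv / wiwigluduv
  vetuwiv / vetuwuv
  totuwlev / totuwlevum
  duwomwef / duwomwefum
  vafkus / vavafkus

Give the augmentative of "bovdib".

bovdub

vetuwiv and wigluduv both end in -v yet inflect differently (vetuwuv, wiwigluduv), so the final letter is not what conditions the rule; the last vowel is.
"bovdib" has last vowel 'i'. The stems whose last vowel is 'i' (vedilif → vediluf, vetuwiv → vetuwuv) change the last vowel to 'u'.
So bovdib → bovdub.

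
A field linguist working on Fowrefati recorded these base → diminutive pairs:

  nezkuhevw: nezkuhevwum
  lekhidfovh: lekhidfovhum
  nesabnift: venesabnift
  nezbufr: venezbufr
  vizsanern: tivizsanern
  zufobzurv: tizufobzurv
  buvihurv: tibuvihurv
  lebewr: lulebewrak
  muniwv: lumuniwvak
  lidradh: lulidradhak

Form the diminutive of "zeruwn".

luzeruwnak

nezbufr and lebewr both end in -r yet inflect differently (venezbufr, lulebewrak), so the final letter is not what conditions the rule; the second-to-last letter is.
"zeruwn" has second-to-last letter 'w'. The stems whose second-to-last letter is 'w' (lebewr → lulebewrak, muniwv → lumuniwvak) add lu- … -ak around the stem.
The other patterns: stems whose second-to-last letter is 'v' add -um; stems whose second-to-last letter is 'f' add the prefix ve-; stems whose second-to-last letter is 'r' add the prefix ti-.
So zeruwn → luzeruwnak.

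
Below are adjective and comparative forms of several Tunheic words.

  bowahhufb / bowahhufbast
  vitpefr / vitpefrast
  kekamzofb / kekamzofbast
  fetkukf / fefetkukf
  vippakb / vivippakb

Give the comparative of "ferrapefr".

"ferrapefr" has second-to-last letter 'f'. The stems whose second-to-last letter is 'f' (bowahhufb → bowahhufbast, vitpefr → vitpefrast, kekamzofb → kekamzofbast) add -ast.
So ferrapefr → ferrapefrast.

ferrapefrast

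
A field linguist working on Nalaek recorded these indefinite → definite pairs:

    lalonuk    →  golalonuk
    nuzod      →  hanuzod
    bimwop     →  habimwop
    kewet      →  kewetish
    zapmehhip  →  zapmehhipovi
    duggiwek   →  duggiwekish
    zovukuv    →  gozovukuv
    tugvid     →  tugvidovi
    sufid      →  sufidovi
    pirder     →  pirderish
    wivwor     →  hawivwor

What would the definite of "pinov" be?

duggiwek and lalonuk both end in -k yet inflect differently (duggiwekish, golalonuk), so the final letter is not what conditions the rule; the last vowel is.
"pinov" has last vowel 'o'. The stems whose last vowel is 'o' (nuzod → hanuzod, bimwop → habimwop, wivwor → hawivwor) add the prefix ha-.
The other patterns: stems whose last vowel is 'e' add -ish; stems whose last vowel is 'u' add the prefix go-; stems whose last vowel is 'i' add -ovi.
So pinov → hapinov.

hapinov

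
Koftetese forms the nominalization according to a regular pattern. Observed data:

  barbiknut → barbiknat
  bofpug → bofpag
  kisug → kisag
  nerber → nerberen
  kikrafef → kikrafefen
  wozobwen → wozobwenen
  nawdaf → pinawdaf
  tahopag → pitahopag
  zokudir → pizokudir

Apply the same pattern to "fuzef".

fuzefen

kikrafef and nawdaf both end in -f yet inflect differently (kikrafefen, pinawdaf), so the final letter is not what conditions the rule; the last vowel is.
"fuzef" has last vowel 'e'. The stems whose last vowel is 'e' (nerber → nerberen, kikrafef → kikrafefen, wozobwen → wozobwenen) add -en.
The other patterns: stems whose last vowel is 'u' change the last vowel to 'a'; stems whose last vowel is 'a' or 'i' add the prefix pi-.
So fuzef → fuzefen.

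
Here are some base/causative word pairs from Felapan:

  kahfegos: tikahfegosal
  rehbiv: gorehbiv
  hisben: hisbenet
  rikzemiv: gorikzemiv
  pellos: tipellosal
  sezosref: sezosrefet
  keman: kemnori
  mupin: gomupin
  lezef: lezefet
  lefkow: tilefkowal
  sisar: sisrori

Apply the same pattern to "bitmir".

hisben and mupin both end in -n yet inflect differently (hisbenet, gomupin), so the final letter is not what conditions the rule; the last vowel is.
"bitmir" has last vowel 'i'. The stems whose last vowel is 'i' (rehbiv → gorehbiv, rikzemiv → gorikzemiv, mupin → gomupin) add the prefix go-.
The other patterns: stems whose last vowel is 'e' add -et; stems whose last vowel is 'o' add ti- … -al around the stem; stems whose last vowel is 'a' delete the last vowel and add -ori.
So bitmir → gobitmir.

gobitmir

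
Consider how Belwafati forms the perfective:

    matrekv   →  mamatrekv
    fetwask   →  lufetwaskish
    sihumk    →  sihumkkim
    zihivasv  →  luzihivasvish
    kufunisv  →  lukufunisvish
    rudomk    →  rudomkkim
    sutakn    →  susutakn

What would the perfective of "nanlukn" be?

matrekv and zihivasv both end in -v yet inflect differently (mamatrekv, luzihivasvish), so the final letter is not what conditions the rule; the second-to-last letter is.
"nanlukn" has second-to-last letter 'k'. The stems whose second-to-last letter is 'k' (matrekv → mamatrekv, sutakn → susutakn) repeat the first consonant+vowel as a prefix.
So nanlukn → nananlukn.

nananlukn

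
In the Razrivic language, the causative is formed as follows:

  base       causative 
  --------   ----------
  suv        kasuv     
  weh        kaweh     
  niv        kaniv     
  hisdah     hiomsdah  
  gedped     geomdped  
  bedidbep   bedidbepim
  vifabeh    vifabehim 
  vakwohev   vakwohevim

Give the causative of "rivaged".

rivagedim

weh and hisdah both end in -h yet inflect differently (kaweh, hiomsdah), so the final letter is not what conditions the rule; the number of vowels is.
"rivaged" has 3 vowels. The stems with 3 vowels (bedidbep → bedidbepim, vifabeh → vifabehim, vakwohev → vakwohevim) add -im.
The other patterns: stems with 1 vowel add the prefix ka-; stems with 2 vowels insert -om- after the first vowel.
So rivaged → rivagedim.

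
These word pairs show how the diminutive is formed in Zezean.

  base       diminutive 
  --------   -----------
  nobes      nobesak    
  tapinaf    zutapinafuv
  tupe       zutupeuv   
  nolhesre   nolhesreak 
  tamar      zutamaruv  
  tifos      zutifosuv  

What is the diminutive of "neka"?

nekaak

tifos and nobes both end in -s yet inflect differently (zutifosuv, nobesak), so the final letter is not what conditions the rule; the first letter is.
"neka" begins with n-. The stems beginning with n- (nobes → nobesak, nolhesre → nolhesreak) add -ak.
The other pattern: stems beginning with t- add zu- … -uv around the stem.
So neka → nekaak.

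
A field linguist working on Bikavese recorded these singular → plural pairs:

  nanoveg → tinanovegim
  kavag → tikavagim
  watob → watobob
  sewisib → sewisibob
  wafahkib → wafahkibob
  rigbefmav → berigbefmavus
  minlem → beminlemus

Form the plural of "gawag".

tigawagim

"gawag" ends in -g. The stems ending in -g (nanoveg → tinanovegim, kavag → tikavagim) add ti- … -im around the stem.
The other patterns: stems ending in -b add -ob; stems ending in -m or -v add be- … -us around the stem.
So gawag → tigawagim.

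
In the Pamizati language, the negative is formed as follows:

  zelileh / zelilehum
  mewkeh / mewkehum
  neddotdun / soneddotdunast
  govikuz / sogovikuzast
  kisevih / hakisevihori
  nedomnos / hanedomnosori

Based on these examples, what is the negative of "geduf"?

zelileh and kisevih both end in -h yet inflect differently (zelilehum, hakisevihori), so the final letter is not what conditions the rule; the last vowel is.
"geduf" has last vowel 'u'. The stems whose last vowel is 'u' (neddotdun → soneddotdunast, govikuz → sogovikuzast) add so- … -ast around the stem.
So geduf → sogedufast.

sogedufast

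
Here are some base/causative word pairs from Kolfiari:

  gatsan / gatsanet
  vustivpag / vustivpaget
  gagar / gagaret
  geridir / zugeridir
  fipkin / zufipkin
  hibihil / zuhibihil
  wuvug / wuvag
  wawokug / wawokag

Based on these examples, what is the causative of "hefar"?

hefaret

gagar and geridir both end in -r yet inflect differently (gagaret, zugeridir), so the final letter is not what conditions the rule; the last vowel is.
"hefar" has last vowel 'a'. The stems whose last vowel is 'a' (gatsan → gatsanet, vustivpag → vustivpaget, gagar → gagaret) add -et.
So hefar → hefaret.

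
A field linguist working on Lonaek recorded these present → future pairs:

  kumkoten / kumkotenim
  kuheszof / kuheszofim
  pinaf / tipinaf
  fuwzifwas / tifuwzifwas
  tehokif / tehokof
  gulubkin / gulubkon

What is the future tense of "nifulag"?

tinifulag

"nifulag" has last vowel 'a'. The stems whose last vowel is 'a' (pinaf → tipinaf, fuwzifwas → tifuwzifwas) add the prefix ti-.
The other patterns: stems whose last vowel is 'i' change the last vowel to 'o'; stems whose last vowel is 'e' or 'o' add -im.
So nifulag → tinifulag.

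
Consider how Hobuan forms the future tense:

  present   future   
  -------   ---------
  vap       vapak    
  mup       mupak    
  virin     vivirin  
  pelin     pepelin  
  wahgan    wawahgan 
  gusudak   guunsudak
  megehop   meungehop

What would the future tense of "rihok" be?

ririhok

vap and megehop both end in -p yet inflect differently (vapak, meungehop), so the final letter is not what conditions the rule; the number of vowels is.
"rihok" has 2 vowels. The stems with 2 vowels (virin → vivirin, pelin → pepelin, wahgan → wawahgan) repeat the first consonant+vowel as a prefix.
The other patterns: stems with 1 vowel add -ak; stems with 3 vowels insert -un- after the first vowel.
So rihok → ririhok.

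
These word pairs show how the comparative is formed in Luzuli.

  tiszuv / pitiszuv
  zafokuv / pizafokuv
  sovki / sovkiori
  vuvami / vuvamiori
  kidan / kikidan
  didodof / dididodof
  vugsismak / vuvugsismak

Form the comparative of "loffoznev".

piloffoznev

vuvami and vugsismak both begin with v- yet inflect differently (vuvamiori, vuvugsismak), so the first letter is not what conditions the rule; the final letter is.
"loffoznev" ends in -v. The stems ending in -v (tiszuv → pitiszuv, zafokuv → pizafokuv) add the prefix pi-.
So loffoznev → piloffoznev.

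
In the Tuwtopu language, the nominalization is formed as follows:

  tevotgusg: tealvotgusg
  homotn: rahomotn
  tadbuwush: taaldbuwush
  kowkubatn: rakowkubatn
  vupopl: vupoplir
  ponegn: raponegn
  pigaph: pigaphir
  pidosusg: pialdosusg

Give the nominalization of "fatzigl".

"fatzigl" has second-to-last letter 'g'. The one such stem in the data (ponegn → raponegn) adds the prefix ra-, so the same rule applies.
So fatzigl → rafatzigl.

rafatzigl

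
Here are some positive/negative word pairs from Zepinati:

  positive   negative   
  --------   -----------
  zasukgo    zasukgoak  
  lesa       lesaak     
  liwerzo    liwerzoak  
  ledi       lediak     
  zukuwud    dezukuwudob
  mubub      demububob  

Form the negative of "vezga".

vezgaak

zasukgo and zukuwud both begin with z- yet inflect differently (zasukgoak, dezukuwudob), so the first letter is not what conditions the rule; whether the stem ends in a vowel or a consonant is.
"vezga" ends in a vowel. The stems ending in a vowel (zasukgo → zasukgoak, lesa → lesaak, liwerzo → liwerzoak) add -ak.
The other pattern: stems ending in a consonant add de- … -ob around the stem.
So vezga → vezgaak.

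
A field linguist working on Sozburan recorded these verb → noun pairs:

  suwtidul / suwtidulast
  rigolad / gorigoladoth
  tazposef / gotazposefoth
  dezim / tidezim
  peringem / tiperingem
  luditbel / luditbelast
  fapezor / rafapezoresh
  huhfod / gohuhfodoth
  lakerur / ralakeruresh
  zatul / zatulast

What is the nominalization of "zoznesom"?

tizoznesom

peringem and luditbel both have last vowel 'e' yet inflect differently (tiperingem, luditbelast), so the last vowel is not what conditions the rule; the final letter is.
"zoznesom" ends in -m. The stems ending in -m (peringem → tiperingem, dezim → tidezim) add the prefix ti-.
So zoznesom → tizoznesom.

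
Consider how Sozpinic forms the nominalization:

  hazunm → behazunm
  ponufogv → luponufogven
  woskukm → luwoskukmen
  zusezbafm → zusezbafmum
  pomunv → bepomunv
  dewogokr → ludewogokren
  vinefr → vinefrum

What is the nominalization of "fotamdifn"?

fotamdifnum

hazunm and zusezbafm both end in -m yet inflect differently (behazunm, zusezbafmum), so the final letter is not what conditions the rule; the second-to-last letter is.
"fotamdifn" has second-to-last letter 'f'. The stems whose second-to-last letter is 'f' (zusezbafm → zusezbafmum, vinefr → vinefrum) add -um.
The other patterns: stems whose second-to-last letter is 'n' add the prefix be-; stems whose second-to-last letter is 'g' or 'k' add lu- … -en around the stem.
So fotamdifn → fotamdifnum.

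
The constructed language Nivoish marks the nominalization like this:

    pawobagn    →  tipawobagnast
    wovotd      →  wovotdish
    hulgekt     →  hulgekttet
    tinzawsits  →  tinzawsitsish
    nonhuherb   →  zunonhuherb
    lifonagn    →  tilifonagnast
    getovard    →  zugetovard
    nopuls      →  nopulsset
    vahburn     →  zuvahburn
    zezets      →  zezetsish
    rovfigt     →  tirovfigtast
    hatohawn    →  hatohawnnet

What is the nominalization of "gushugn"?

tigushugnast

lifonagn and vahburn both end in -n yet inflect differently (tilifonagnast, zuvahburn), so the final letter is not what conditions the rule; the second-to-last letter is.
"gushugn" has second-to-last letter 'g'. The stems whose second-to-last letter is 'g' (lifonagn → tilifonagnast, pawobagn → tipawobagnast, rovfigt → tirovfigtast) add ti- … -ast around the stem.
The other patterns: stems whose second-to-last letter is 't' add -ish; stems whose second-to-last letter is 'r' add the prefix zu-; stems whose second-to-last letter is 'k', 'l' or 'w' double the final consonant and add -et.
So gushugn → tigushugnast.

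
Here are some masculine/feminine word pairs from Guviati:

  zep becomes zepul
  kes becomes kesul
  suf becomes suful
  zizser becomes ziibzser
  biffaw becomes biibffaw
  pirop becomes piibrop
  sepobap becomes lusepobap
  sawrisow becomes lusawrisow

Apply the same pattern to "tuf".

zep and pirop both end in -p yet inflect differently (zepul, piibrop), so the final letter is not what conditions the rule; the number of vowels is.
"tuf" has 1 vowel. The stems with 1 vowel (zep → zepul, kes → kesul, suf → suful) add -ul.
So tuf → tuful.

tuful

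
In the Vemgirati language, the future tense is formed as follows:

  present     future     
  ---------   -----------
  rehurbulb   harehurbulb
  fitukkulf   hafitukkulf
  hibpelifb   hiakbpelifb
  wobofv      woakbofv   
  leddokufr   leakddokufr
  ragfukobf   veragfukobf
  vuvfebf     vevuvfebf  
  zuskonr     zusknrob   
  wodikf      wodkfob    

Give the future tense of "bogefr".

rehurbulb and hibpelifb both end in -b yet inflect differently (harehurbulb, hiakbpelifb), so the final letter is not what conditions the rule; the second-to-last letter is.
"bogefr" has second-to-last letter 'f'. The stems whose second-to-last letter is 'f' (hibpelifb → hiakbpelifb, wobofv → woakbofv, leddokufr → leakddokufr) insert -ak- after the first vowel.
So bogefr → boakgefr.

boakgefr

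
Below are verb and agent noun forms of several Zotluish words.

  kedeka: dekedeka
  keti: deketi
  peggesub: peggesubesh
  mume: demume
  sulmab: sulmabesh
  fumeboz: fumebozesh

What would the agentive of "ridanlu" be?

deridanlu

sulmab and kedeka both have last vowel 'a' yet inflect differently (sulmabesh, dekedeka), so the last vowel is not what conditions the rule; whether the stem ends in a vowel or a consonant is.
"ridanlu" ends in a vowel. The stems ending in a vowel (keti → deketi, mume → demume, kedeka → dekedeka) add the prefix de-.
The other pattern: stems ending in a consonant add -esh.
So ridanlu → deridanlu.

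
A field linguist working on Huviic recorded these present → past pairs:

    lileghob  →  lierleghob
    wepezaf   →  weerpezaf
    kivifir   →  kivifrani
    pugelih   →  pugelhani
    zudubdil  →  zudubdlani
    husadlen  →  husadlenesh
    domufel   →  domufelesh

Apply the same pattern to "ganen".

zudubdil and domufel both end in -l yet inflect differently (zudubdlani, domufelesh), so the final letter is not what conditions the rule; the last vowel is.
"ganen" has last vowel 'e'. The stems whose last vowel is 'e' (husadlen → husadlenesh, domufel → domufelesh) add -esh.
So ganen → ganenesh.

ganenesh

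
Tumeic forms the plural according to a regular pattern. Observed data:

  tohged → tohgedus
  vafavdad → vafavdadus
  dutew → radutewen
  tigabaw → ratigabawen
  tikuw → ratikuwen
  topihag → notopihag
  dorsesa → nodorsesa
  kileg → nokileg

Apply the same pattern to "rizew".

"rizew" ends in -w. The stems ending in -w (dutew → radutewen, tigabaw → ratigabawen, tikuw → ratikuwen) add ra- … -en around the stem.
The other patterns: stems ending in -d add -us; stems ending in -a or -g add the prefix no-.
So rizew → rarizewen.

rarizewen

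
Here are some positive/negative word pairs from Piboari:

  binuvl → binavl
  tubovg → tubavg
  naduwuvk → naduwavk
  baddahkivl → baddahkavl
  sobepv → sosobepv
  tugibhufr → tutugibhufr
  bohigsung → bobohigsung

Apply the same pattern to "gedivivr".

tubovg and bohigsung both end in -g yet inflect differently (tubavg, bobohigsung), so the final letter is not what conditions the rule; the second-to-last letter is.
"gedivivr" has second-to-last letter 'v'. The stems whose second-to-last letter is 'v' (binuvl → binavl, tubovg → tubavg, naduwuvk → naduwavk) change the last vowel to 'a'.
So gedivivr → gedivavr.

gedivavr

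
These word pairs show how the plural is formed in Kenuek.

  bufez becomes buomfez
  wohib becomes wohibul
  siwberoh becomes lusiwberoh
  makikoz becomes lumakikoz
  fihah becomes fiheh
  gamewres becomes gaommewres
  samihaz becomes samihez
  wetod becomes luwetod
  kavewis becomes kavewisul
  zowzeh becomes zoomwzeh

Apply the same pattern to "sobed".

soombed

siwberoh and zowzeh both end in -h yet inflect differently (lusiwberoh, zoomwzeh), so the final letter is not what conditions the rule; the last vowel is.
"sobed" has last vowel 'e'. The stems whose last vowel is 'e' (zowzeh → zoomwzeh, gamewres → gaommewres, bufez → buomfez) insert -om- after the first vowel.
The other patterns: stems whose last vowel is 'o' add the prefix lu-; stems whose last vowel is 'i' add -ul; stems whose last vowel is 'a' change the last vowel to 'e'.
So sobed → soombed.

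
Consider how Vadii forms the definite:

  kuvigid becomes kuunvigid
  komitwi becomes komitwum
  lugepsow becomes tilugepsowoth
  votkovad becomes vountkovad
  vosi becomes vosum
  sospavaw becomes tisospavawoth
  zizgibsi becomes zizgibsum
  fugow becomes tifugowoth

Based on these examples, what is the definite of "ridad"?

"ridad" ends in -d. The stems ending in -d (votkovad → vountkovad, kuvigid → kuunvigid) insert -un- after the first vowel.
So ridad → riundad.

riundad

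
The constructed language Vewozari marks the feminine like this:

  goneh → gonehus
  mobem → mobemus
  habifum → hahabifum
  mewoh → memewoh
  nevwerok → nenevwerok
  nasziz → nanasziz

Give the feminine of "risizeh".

mobem and habifum both end in -m yet inflect differently (mobemus, hahabifum), so the final letter is not what conditions the rule; the last vowel is.
"risizeh" has last vowel 'e'. The stems whose last vowel is 'e' (goneh → gonehus, mobem → mobemus) add -us.
So risizeh → risizehus.

risizehus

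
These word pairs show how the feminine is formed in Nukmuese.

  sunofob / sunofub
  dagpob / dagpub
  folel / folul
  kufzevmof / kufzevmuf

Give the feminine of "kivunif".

Every pair shown (sunofob → sunofub, dagpob → dagpub, folel → folul, …) follows the same rule: change the last vowel to 'u'.
So kivunif → kivunuf.

kivunuf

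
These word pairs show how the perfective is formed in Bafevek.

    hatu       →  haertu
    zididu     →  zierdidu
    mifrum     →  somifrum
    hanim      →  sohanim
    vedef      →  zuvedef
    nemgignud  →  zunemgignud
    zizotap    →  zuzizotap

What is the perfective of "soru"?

"soru" ends in -u. The stems ending in -u (hatu → haertu, zididu → zierdidu) insert -er- after the first vowel.
The other patterns: stems ending in -m add the prefix so-; stems ending in -d, -f or -p add the prefix zu-.
So soru → soerru.

soerru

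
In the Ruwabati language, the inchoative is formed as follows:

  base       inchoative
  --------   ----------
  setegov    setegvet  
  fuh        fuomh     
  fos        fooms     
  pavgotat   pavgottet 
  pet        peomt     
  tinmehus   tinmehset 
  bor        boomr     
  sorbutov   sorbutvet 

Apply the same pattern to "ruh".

pet and pavgotat both end in -t yet inflect differently (peomt, pavgottet), so the final letter is not what conditions the rule; the number of vowels is.
"ruh" has 1 vowel. The stems with 1 vowel (bor → boomr, fuh → fuomh, fos → fooms) insert -om- after the first vowel.
So ruh → ruomh.

ruomh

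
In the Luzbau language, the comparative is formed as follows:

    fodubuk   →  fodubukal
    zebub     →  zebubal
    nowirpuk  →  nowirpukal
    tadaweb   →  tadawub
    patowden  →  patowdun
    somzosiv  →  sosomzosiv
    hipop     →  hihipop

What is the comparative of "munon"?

mumunon

"munon" has last vowel 'o'. The one such stem in the data (hipop → hihipop) repeats the first consonant+vowel as a prefix (as does somzosiv), so the same rule applies.
The other patterns: stems whose last vowel is 'u' add -al; stems whose last vowel is 'e' change the last vowel to 'u'.
So munon → mumunon.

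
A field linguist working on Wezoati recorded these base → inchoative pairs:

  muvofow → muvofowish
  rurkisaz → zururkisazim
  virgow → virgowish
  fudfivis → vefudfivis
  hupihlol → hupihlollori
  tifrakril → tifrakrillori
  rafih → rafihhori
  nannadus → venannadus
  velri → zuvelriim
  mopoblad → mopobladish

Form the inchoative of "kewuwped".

fudfivis and velri both have last vowel 'i' yet inflect differently (vefudfivis, zuvelriim), so the last vowel is not what conditions the rule; the final letter is.
"kewuwped" ends in -d. The one such stem in the data (mopoblad → mopobladish) adds -ish, so the same rule applies.
The other patterns: stems ending in -s add the prefix ve-; stems ending in -i or -z add zu- … -im around the stem; stems ending in -h or -l double the final consonant and add -ori.
So kewuwped → kewuwpedish.

kewuwpedish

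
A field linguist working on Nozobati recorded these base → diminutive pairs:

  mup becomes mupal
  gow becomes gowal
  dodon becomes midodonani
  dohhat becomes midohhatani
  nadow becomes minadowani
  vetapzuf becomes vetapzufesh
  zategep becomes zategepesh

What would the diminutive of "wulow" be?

miwulowani

gow and nadow both end in -w yet inflect differently (gowal, minadowani), so the final letter is not what conditions the rule; the number of vowels is.
"wulow" has 2 vowels. The stems with 2 vowels (dodon → midodonani, dohhat → midohhatani, nadow → minadowani) add mi- … -ani around the stem.
The other patterns: stems with 1 vowel add -al; stems with 3 vowels add -esh.
So wulow → miwulowani.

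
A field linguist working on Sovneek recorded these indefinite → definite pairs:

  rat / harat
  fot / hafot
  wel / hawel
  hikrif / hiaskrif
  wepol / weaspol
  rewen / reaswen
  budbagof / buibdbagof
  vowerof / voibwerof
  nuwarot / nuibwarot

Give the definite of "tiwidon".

tiibwidon

wel and wepol both end in -l yet inflect differently (hawel, weaspol), so the final letter is not what conditions the rule; the number of vowels is.
"tiwidon" has 3 vowels. The stems with 3 vowels (budbagof → buibdbagof, vowerof → voibwerof, nuwarot → nuibwarot) insert -ib- after the first vowel.
So tiwidon → tiibwidon.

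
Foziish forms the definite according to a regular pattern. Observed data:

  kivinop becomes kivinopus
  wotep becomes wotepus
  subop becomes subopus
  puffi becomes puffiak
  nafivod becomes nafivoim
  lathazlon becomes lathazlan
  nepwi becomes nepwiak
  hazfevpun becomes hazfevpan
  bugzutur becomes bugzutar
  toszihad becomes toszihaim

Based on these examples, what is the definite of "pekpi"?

kivinop and nafivod both have last vowel 'o' yet inflect differently (kivinopus, nafivoim), so the last vowel is not what conditions the rule; the final letter is.
"pekpi" ends in -i. The stems ending in -i (puffi → puffiak, nepwi → nepwiak) add -ak.
So pekpi → pekpiak.

pekpiak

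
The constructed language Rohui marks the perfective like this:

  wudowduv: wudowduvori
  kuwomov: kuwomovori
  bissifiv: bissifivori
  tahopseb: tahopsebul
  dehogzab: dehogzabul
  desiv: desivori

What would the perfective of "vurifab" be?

vurifabul

desiv and dehogzab both begin with d- yet inflect differently (desivori, dehogzabul), so the first letter is not what conditions the rule; the final letter is.
"vurifab" ends in -b. The stems ending in -b (dehogzab → dehogzabul, tahopseb → tahopsebul) add -ul.
So vurifab → vurifabul.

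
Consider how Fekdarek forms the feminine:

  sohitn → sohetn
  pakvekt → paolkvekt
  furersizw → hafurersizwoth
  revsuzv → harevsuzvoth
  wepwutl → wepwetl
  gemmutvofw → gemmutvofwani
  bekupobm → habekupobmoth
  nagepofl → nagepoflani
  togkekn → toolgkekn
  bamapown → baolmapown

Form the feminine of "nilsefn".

bamapown and sohitn both end in -n yet inflect differently (baolmapown, sohetn), so the final letter is not what conditions the rule; the second-to-last letter is.
"nilsefn" has second-to-last letter 'f'. The stems whose second-to-last letter is 'f' (gemmutvofw → gemmutvofwani, nagepofl → nagepoflani) add -ani.
The other patterns: stems whose second-to-last letter is 'k' or 'w' insert -ol- after the first vowel; stems whose second-to-last letter is 't' change the last vowel to 'e'; stems whose second-to-last letter is 'b' or 'z' add ha- … -oth around the stem.
So nilsefn → nilsefnani.

nilsefnani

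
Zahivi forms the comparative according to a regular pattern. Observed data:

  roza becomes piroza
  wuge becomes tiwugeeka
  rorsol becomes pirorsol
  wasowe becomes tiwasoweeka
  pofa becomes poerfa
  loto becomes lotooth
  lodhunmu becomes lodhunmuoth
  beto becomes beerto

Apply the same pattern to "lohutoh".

loto and beto both end in -o yet inflect differently (lotooth, beerto), so the final letter is not what conditions the rule; the first letter is.
"lohutoh" begins with l-. The stems beginning with l- (lodhunmu → lodhunmuoth, loto → lotooth) add -oth.
So lohutoh → lohutohoth.

lohutohoth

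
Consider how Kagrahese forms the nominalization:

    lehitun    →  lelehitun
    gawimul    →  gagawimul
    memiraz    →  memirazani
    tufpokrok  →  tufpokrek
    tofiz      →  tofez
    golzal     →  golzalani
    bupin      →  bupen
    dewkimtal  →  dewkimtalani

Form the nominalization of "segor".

seger

gawimul and golzal both end in -l yet inflect differently (gagawimul, golzalani), so the final letter is not what conditions the rule; the last vowel is.
"segor" has last vowel 'o'. The one such stem in the data (tufpokrok → tufpokrek) changes the last vowel to 'e' (as do bupin, tofiz), so the same rule applies.
The other patterns: stems whose last vowel is 'u' repeat the first consonant+vowel as a prefix; stems whose last vowel is 'a' add -ani.
So segor → seger.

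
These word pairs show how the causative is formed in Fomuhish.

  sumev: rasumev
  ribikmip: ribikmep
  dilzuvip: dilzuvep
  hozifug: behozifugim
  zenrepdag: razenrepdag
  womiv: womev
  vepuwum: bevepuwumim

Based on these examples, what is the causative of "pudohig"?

pudoheg

hozifug and zenrepdag both end in -g yet inflect differently (behozifugim, razenrepdag), so the final letter is not what conditions the rule; the last vowel is.
"pudohig" has last vowel 'i'. The stems whose last vowel is 'i' (ribikmip → ribikmep, womiv → womev, dilzuvip → dilzuvep) change the last vowel to 'e'.
The other patterns: stems whose last vowel is 'u' add be- … -im around the stem; stems whose last vowel is 'a' or 'e' add the prefix ra-.
So pudohig → pudoheg.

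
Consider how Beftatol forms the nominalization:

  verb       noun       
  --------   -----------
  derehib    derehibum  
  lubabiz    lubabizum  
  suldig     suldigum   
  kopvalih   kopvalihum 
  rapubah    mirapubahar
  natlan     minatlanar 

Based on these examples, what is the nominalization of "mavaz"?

mimavazar

kopvalih and rapubah both end in -h yet inflect differently (kopvalihum, mirapubahar), so the final letter is not what conditions the rule; the last vowel is.
"mavaz" has last vowel 'a'. The stems whose last vowel is 'a' (rapubah → mirapubahar, natlan → minatlanar) add mi- … -ar around the stem.
So mavaz → mimavazar.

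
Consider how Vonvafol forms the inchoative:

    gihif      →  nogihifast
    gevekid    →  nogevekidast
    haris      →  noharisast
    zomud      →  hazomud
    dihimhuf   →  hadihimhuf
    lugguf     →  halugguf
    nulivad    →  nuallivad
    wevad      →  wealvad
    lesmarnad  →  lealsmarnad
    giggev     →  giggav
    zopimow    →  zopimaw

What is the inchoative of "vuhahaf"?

gevekid and zomud both end in -d yet inflect differently (nogevekidast, hazomud), so the final letter is not what conditions the rule; the last vowel is.
"vuhahaf" has last vowel 'a'. The stems whose last vowel is 'a' (nulivad → nuallivad, wevad → wealvad, lesmarnad → lealsmarnad) insert -al- after the first vowel.
So vuhahaf → vualhahaf.

vualhahaf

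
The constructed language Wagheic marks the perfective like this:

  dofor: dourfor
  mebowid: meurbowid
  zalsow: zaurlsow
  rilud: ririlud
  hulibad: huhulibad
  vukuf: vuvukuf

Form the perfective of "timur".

mebowid and rilud both end in -d yet inflect differently (meurbowid, ririlud), so the final letter is not what conditions the rule; the last vowel is.
"timur" has last vowel 'u'. The stems whose last vowel is 'u' (rilud → ririlud, vukuf → vuvukuf) repeat the first consonant+vowel as a prefix.
So timur → titimur.

titimur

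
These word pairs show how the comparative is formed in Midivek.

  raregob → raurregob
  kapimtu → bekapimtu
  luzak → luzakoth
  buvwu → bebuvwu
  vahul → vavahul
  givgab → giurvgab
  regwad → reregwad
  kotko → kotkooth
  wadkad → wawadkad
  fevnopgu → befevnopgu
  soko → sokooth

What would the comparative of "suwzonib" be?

luzak and wadkad both have last vowel 'a' yet inflect differently (luzakoth, wawadkad), so the last vowel is not what conditions the rule; the final letter is.
"suwzonib" ends in -b. The stems ending in -b (givgab → giurvgab, raregob → raurregob) insert -ur- after the first vowel.
The other patterns: stems ending in -u add the prefix be-; stems ending in -k or -o add -oth; stems ending in -d or -l repeat the first consonant+vowel as a prefix.
So suwzonib → suurwzonib.

suurwzonib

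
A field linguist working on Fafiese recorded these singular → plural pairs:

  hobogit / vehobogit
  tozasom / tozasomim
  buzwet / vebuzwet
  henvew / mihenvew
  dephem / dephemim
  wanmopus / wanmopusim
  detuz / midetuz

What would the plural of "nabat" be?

buzwet and dephem both have last vowel 'e' yet inflect differently (vebuzwet, dephemim), so the last vowel is not what conditions the rule; the final letter is.
"nabat" ends in -t. The stems ending in -t (hobogit → vehobogit, buzwet → vebuzwet) add the prefix ve-.
The other patterns: stems ending in -m or -s add -im; stems ending in -w or -z add the prefix mi-.
So nabat → venabat.

venabat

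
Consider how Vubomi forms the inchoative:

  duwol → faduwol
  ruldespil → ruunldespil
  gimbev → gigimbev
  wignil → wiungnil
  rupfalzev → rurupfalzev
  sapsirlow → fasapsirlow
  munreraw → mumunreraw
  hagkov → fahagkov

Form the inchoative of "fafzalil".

faunfzalil

gimbev and hagkov both end in -v yet inflect differently (gigimbev, fahagkov), so the final letter is not what conditions the rule; the last vowel is.
"fafzalil" has last vowel 'i'. The stems whose last vowel is 'i' (wignil → wiungnil, ruldespil → ruunldespil) insert -un- after the first vowel.
So fafzalil → faunfzalil.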